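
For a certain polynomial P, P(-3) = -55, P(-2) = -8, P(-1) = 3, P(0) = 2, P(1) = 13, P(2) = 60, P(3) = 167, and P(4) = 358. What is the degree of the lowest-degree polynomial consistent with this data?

3

Forward differences of the values at n = -3, -2, -1, 0, 1, 2, 3, 4:
  P  : -55  -8  3  2  13  60  167  358
  Δ  : 47  11  -1  11  47  107  191
  Δ^2: -36  -12  12  36  60  84
  Δ^3: 24  24  24  24  24
  Δ^4: 0  0  0  0
  Δ^5: 0  0  0
  Δ^6: 0  0
  Δ^7: 0
The third differences are constant (24) and nonzero, while all higher differences vanish, so the minimal degree is 3.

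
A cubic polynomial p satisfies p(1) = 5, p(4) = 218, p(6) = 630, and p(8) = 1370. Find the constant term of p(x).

-6

Write p(x) = ax^3 + bx^2 + cx + d. Substituting each data point gives a linear system:
  a + b + c + d = 5
  64a + 16b + 4c + d = 218
  216a + 36b + 6c + d = 630
  512a + 64b + 8c + d = 1370
Solving the system yields a = 2, b = 5, c = 4, d = -6.
So p(x) = 2x^3 + 5x^2 + 4x - 6.
The constant term is -6.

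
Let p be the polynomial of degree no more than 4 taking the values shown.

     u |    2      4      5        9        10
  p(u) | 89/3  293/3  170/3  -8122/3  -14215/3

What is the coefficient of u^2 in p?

Write p(u) = au^4 + bu^3 + cu^2 + du + e. Substituting each data point gives a linear system:
  16a + 8b + 4c + 2d + e = 89/3
  256a + 64b + 16c + 4d + e = 293/3
  625a + 125b + 25c + 5d + e = 170/3
  6561a + 729b + 81c + 9d + e = -8122/3
  10000a + 1000b + 100c + 10d + e = -14215/3
Solving the system yields a = -1, b = 5, c = 3, d = -4, e = 5/3.
So p(u) = -u^4 + 5u^3 + 3u^2 - 4u + 5/3.
The coefficient of u^2 is 3.

3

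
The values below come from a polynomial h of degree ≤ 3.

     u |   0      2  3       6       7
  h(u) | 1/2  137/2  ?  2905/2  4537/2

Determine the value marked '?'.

409/2

The 4 known points determine the degree-3 polynomial uniquely.
Write h(u) = au^3 + bu^2 + cu + d. Substituting each data point gives a linear system:
  d = 1/2
  8a + 4b + 2c + d = 137/2
  216a + 36b + 6c + d = 2905/2
  343a + 49b + 7c + d = 4537/2
Solving the system yields a = 6, b = 4, c = 2, d = 1/2.
So h(u) = 6u^3 + 4u^2 + 2u + 1/2.
Then h(3) = 409/2.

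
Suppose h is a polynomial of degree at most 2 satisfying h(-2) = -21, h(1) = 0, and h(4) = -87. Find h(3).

-46

Using the Lagrange interpolation formula with nodes -2, 1, 4:
  L_0(u) = (u - 1)(u - 4) / 18
  L_1(u) = (u + 2)(u - 4) / -9
  L_2(u) = (u + 2)(u - 1) / 18
Then h(u) = -21·L_0(u) + 0·L_1(u) - 87·L_2(u).
Expanding and collecting terms gives h(u) = -6u^2 + u + 5.
Evaluating at u = 3: h(3) = -46.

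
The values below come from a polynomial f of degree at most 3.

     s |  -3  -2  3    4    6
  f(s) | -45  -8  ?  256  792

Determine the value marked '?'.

117

The 4 known points determine the degree-3 polynomial uniquely.
Write f(s) = as^3 + bs^2 + cs + d. Substituting each data point gives a linear system:
  -27a + 9b - 3c + d = -45
  -8a + 4b - 2c + d = -8
  64a + 16b + 4c + d = 256
  216a + 36b + 6c + d = 792
Solving the system yields a = 3, b = 4, c = 0, d = 0.
So f(s) = 3s^3 + 4s^2.
Then f(3) = 117.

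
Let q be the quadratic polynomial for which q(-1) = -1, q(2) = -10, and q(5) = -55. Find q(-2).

Using the Lagrange interpolation formula with nodes -1, 2, 5:
  L_0(t) = (t - 2)(t - 5) / 18
  L_1(t) = (t + 1)(t - 5) / -9
  L_2(t) = (t + 1)(t - 2) / 18
Then q(t) = -1·L_0(t) - 10·L_1(t) - 55·L_2(t).
Expanding and collecting terms gives q(t) = -2t^2 - t.
Evaluating at t = -2: q(-2) = -6.

-6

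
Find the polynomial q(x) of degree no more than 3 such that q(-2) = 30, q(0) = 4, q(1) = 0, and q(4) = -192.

Write q(x) = ax^3 + bx^2 + cx + d. Substituting each data point gives a linear system:
  -8a + 4b - 2c + d = 30
  d = 4
  a + b + c + d = 0
  64a + 16b + 4c + d = -192
Solving the system yields a = -3, b = 0, c = -1, d = 4.
So q(x) = -3x³ - x + 4.
Check: q(1) = 0. ✓

q(x) = -3x^3 - x + 4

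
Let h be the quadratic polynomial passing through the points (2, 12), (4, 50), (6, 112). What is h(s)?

Write h(s) = as^2 + bs + c. Substituting each data point gives a linear system:
  4a + 2b + c = 12
  16a + 4b + c = 50
  36a + 6b + c = 112
Solving the system yields a = 3, b = 1, c = -2.
So h(s) = 3s^2 + s - 2.
Check: h(2) = 12. ✓

h(s) = 3s^2 + s - 2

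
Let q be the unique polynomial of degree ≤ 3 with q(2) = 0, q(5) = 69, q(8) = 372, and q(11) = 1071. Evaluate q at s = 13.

Using the Lagrange interpolation formula with nodes 2, 5, 8, 11:
  L_0(s) = (s - 5)(s - 8)(s - 11) / -162
  L_1(s) = (s - 2)(s - 8)(s - 11) / 54
  L_2(s) = (s - 2)(s - 5)(s - 11) / -54
  L_3(s) = (s - 2)(s - 5)(s - 8) / 162
Then q(s) = 0·L_0(s) + 69·L_1(s) + 372·L_2(s) + 1071·L_3(s).
Expanding and collecting terms gives q(s) = s^3 - 2s^2 - 2s + 4.
Evaluating at s = 13: q(13) = 1837.

1837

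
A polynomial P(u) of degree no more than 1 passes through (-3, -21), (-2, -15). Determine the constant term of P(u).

-3

Write P(u) = au + b. Substituting each data point gives a linear system:
  -3a + b = -21
  -2a + b = -15
Solving the system yields a = 6, b = -3.
So P(u) = 6u - 3.
The constant term is -3.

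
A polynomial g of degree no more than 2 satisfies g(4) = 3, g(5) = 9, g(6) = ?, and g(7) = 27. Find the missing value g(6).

17

On equispaced nodes a degree-2 polynomial has vanishing third forward difference, so
  - g(4) + 3·g(5) - 3·g(6) + g(7) = 0.
Substituting the known values and solving for g(6):
  -3·g(6) = -51
  g(6) = 17.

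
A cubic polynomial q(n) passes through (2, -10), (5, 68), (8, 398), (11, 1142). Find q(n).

Write q(n) = an^3 + bn^2 + cn + d. Substituting each data point gives a linear system:
  8a + 4b + 2c + d = -10
  125a + 25b + 5c + d = 68
  512a + 64b + 8c + d = 398
  1331a + 121b + 11c + d = 1142
Solving the system yields a = 1, b = -1, c = -6, d = -2.
So q(n) = n^3 - n^2 - 6n - 2.
Check: q(2) = -10. ✓

q(n) = n^3 - n^2 - 6n - 2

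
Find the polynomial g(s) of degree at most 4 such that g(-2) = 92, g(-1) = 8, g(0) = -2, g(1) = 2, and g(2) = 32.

g(s) = 3s^4 - 4s^3 + 4s^2 + s - 2

Using the Lagrange interpolation formula with nodes -2, -1, 0, 1, 2:
  L_0(s) = (s + 1)s(s - 1)(s - 2) / 24
  L_1(s) = (s + 2)s(s - 1)(s - 2) / -6
  L_2(s) = (s + 2)(s + 1)(s - 1)(s - 2) / 4
  L_3(s) = (s + 2)(s + 1)s(s - 2) / -6
  L_4(s) = (s + 2)(s + 1)s(s - 1) / 24
Then g(s) = 92·L_0(s) + 8·L_1(s) - 2·L_2(s) + 2·L_3(s) + 32·L_4(s).
Expanding and collecting terms gives g(s) = 3s⁴ - 4s³ + 4s² + s - 2.
Check: g(-1) = 8. ✓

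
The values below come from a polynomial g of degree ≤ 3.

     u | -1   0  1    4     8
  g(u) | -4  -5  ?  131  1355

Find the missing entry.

-10

The 4 known points determine the degree-3 polynomial uniquely.
Write g(u) = au^3 + bu^2 + cu + d. Substituting each data point gives a linear system:
  -a + b - c + d = -4
  d = -5
  64a + 16b + 4c + d = 131
  512a + 64b + 8c + d = 1355
Solving the system yields a = 3, b = -2, c = -6, d = -5.
So g(u) = 3u³ - 2u² - 6u - 5.
Then g(1) = -10.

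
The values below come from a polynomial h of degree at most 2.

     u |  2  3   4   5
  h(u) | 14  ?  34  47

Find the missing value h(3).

The 3 known points determine the degree-2 polynomial uniquely.
Write h(u) = au^2 + bu + c. Substituting each data point gives a linear system:
  4a + 2b + c = 14
  16a + 4b + c = 34
  25a + 5b + c = 47
Solving the system yields a = 1, b = 4, c = 2.
So h(u) = u^2 + 4u + 2.
Then h(3) = 23.

23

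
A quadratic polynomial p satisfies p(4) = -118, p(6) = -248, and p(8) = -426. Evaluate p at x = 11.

-783

Forward differences of the values at x = 4, 6, 8:
  p  : -118  -248  -426
  Δ  : -130  -178
  Δ^2: -48
The second differences are constant, confirming degree 2.
Interpolating (Newton forward form) and evaluating at x = 11 gives p(11) = -783.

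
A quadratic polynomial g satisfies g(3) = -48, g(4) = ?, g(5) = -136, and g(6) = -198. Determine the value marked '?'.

-86

The 3 known points determine the degree-2 polynomial uniquely.
Write g(x) = ax^2 + bx + c. Substituting each data point gives a linear system:
  9a + 3b + c = -48
  25a + 5b + c = -136
  36a + 6b + c = -198
Solving the system yields a = -6, b = 4, c = -6.
So g(x) = -6x^2 + 4x - 6.
Then g(4) = -86.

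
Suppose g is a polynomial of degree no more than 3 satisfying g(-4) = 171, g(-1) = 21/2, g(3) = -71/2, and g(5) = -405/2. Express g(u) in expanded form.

g(u) = -2u^3 + 2u^2 - (3/2)u + 5

Write g(u) = au^3 + bu^2 + cu + d. Substituting each data point gives a linear system:
  -64a + 16b - 4c + d = 171
  -a + b - c + d = 21/2
  27a + 9b + 3c + d = -71/2
  125a + 25b + 5c + d = -405/2
Solving the system yields a = -2, b = 2, c = -3/2, d = 5.
So g(u) = -2u^3 + 2u^2 - (3/2)u + 5.
Check: g(5) = -405/2. ✓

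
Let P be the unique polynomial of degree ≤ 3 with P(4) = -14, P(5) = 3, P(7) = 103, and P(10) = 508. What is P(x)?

Write P(x) = ax^3 + bx^2 + cx + d. Substituting each data point gives a linear system:
  64a + 16b + 4c + d = -14
  125a + 25b + 5c + d = 3
  343a + 49b + 7c + d = 103
  1000a + 100b + 10c + d = 508
Solving the system yields a = 1, b = -5, c = 1, d = -2.
So P(x) = x^3 - 5x^2 + x - 2.
Check: P(10) = 508. ✓

P(x) = x^3 - 5x^2 + x - 2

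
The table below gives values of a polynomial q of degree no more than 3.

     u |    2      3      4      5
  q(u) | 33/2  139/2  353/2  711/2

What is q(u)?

Using the Lagrange interpolation formula with nodes 2, 3, 4, 5:
  L_0(u) = (u - 3)(u - 4)(u - 5) / -6
  L_1(u) = (u - 2)(u - 4)(u - 5) / 2
  L_2(u) = (u - 2)(u - 3)(u - 5) / -2
  L_3(u) = (u - 2)(u - 3)(u - 4) / 6
Then q(u) = 33/2·L_0(u) + 139/2·L_1(u) + 353/2·L_2(u) + 711/2·L_3(u).
Expanding and collecting terms gives q(u) = 3u³ - 4u + 1/2.
Check: q(2) = 33/2. ✓

q(u) = 3u^3 - 4u + 1/2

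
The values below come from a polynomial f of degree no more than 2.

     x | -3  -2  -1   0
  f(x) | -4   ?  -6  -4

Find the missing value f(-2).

-6

On equispaced nodes a degree-2 polynomial has vanishing third forward difference, so
  - f(-3) + 3·f(-2) - 3·f(-1) + f(0) = 0.
Substituting the known values and solving for f(-2):
  3·f(-2) = -18
  f(-2) = -6.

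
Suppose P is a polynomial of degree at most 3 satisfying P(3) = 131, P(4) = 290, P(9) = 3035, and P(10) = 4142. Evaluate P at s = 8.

Using the Lagrange interpolation formula with nodes 3, 4, 9, 10:
  L_0(s) = (s - 4)(s - 9)(s - 10) / -42
  L_1(s) = (s - 3)(s - 9)(s - 10) / 30
  L_2(s) = (s - 3)(s - 4)(s - 10) / -30
  L_3(s) = (s - 3)(s - 4)(s - 9) / 42
Then P(s) = 131·L_0(s) + 290·L_1(s) + 3035·L_2(s) + 4142·L_3(s).
Expanding and collecting terms gives P(s) = 4s^3 + s^2 + 4s + 2.
Evaluating at s = 8: P(8) = 2146.

2146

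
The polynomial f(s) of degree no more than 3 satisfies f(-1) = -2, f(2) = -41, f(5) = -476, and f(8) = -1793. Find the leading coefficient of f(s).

Write f(s) = as^3 + bs^2 + cs + d. Substituting each data point gives a linear system:
  -a + b - c + d = -2
  8a + 4b + 2c + d = -41
  125a + 25b + 5c + d = -476
  512a + 64b + 8c + d = -1793
Solving the system yields a = -3, b = -4, c = 0, d = -1.
So f(s) = -3s^3 - 4s^2 - 1.
The leading coefficient is -3.

-3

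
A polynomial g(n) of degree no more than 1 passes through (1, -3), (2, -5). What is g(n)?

g(n) = -2n - 1

Using the Lagrange interpolation formula with nodes 1, 2:
  L_0(n) = (n - 2) / -1
  L_1(n) = (n - 1) / 1
Then g(n) = -3·L_0(n) - 5·L_1(n).
Expanding and collecting terms gives g(n) = -2n - 1.
Check: g(2) = -5. ✓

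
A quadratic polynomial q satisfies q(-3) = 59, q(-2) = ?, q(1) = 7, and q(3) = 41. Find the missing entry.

31

The 3 known points determine the degree-2 polynomial uniquely.
Write q(t) = at^2 + bt + c. Substituting each data point gives a linear system:
  9a - 3b + c = 59
  a + b + c = 7
  9a + 3b + c = 41
Solving the system yields a = 5, b = -3, c = 5.
So q(t) = 5t^2 - 3t + 5.
Then q(-2) = 31.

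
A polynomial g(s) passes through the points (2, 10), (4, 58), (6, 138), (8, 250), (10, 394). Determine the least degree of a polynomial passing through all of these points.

Forward differences of the values at s = 2, 4, 6, 8, 10:
  g  : 10  58  138  250  394
  Δ  : 48  80  112  144
  Δ^2: 32  32  32
  Δ^3: 0  0
  Δ^4: 0
The second differences are constant (32) and nonzero, while all higher differences vanish, so the minimal degree is 2.

2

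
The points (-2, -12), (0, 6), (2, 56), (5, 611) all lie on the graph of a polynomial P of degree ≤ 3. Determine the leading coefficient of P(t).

Write P(t) = at^3 + bt^2 + ct + d. Substituting each data point gives a linear system:
  -8a + 4b - 2c + d = -12
  d = 6
  8a + 4b + 2c + d = 56
  125a + 25b + 5c + d = 611
Solving the system yields a = 4, b = 4, c = 1, d = 6.
So P(t) = 4t³ + 4t² + t + 6.
The leading coefficient is 4.

4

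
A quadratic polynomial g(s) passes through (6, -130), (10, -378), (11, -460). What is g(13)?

-648

Write g(s) = as^2 + bs + c. Substituting each data point gives a linear system:
  36a + 6b + c = -130
  100a + 10b + c = -378
  121a + 11b + c = -460
Solving the system yields a = -4, b = 2, c = 2.
So g(s) = -4s^2 + 2s + 2.
Then g(13) = -648.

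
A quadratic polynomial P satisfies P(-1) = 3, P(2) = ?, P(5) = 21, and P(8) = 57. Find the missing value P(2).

3

On equispaced nodes a degree-2 polynomial has vanishing third forward difference, so
  - P(-1) + 3·P(2) - 3·P(5) + P(8) = 0.
Substituting the known values and solving for P(2):
  3·P(2) = 9
  P(2) = 3.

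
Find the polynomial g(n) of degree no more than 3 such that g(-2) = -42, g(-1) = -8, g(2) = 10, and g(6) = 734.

g(n) = 4n^3 - 3n^2 - 3n - 4

Write g(n) = an^3 + bn^2 + cn + d. Substituting each data point gives a linear system:
  -8a + 4b - 2c + d = -42
  -a + b - c + d = -8
  8a + 4b + 2c + d = 10
  216a + 36b + 6c + d = 734
Solving the system yields a = 4, b = -3, c = -3, d = -4.
So g(n) = 4n³ - 3n² - 3n - 4.
Check: g(-2) = -42. ✓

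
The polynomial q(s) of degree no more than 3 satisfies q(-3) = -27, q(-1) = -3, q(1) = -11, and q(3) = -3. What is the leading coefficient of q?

1

Write q(s) = as^3 + bs^2 + cs + d. Substituting each data point gives a linear system:
  -27a + 9b - 3c + d = -27
  -a + b - c + d = -3
  a + b + c + d = -11
  27a + 9b + 3c + d = -3
Solving the system yields a = 1, b = -1, c = -5, d = -6.
So q(s) = s^3 - s^2 - 5s - 6.
The leading coefficient is 1.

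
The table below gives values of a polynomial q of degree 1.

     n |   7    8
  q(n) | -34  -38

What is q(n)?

Write q(n) = an + b. Substituting each data point gives a linear system:
  7a + b = -34
  8a + b = -38
Solving the system yields a = -4, b = -6.
So q(n) = -4n - 6.
Check: q(8) = -38. ✓

q(n) = -4n - 6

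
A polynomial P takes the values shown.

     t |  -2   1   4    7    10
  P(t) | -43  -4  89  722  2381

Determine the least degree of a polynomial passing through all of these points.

Forward differences of the values at t = -2, 1, 4, 7, 10:
  P  : -43  -4  89  722  2381
  Δ  : 39  93  633  1659
  Δ^2: 54  540  1026
  Δ^3: 486  486
  Δ^4: 0
The third differences are constant (486) and nonzero, while all higher differences vanish, so the minimal degree is 3.

3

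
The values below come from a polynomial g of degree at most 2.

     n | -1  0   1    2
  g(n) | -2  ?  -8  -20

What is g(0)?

-2

On equispaced nodes a degree-2 polynomial has vanishing third forward difference, so
  - g(-1) + 3·g(0) - 3·g(1) + g(2) = 0.
Substituting the known values and solving for g(0):
  3·g(0) = -6
  g(0) = -2.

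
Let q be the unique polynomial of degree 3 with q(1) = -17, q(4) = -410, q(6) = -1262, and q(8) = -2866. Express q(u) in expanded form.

Write q(u) = au^3 + bu^2 + cu + d. Substituting each data point gives a linear system:
  a + b + c + d = -17
  64a + 16b + 4c + d = -410
  216a + 36b + 6c + d = -1262
  512a + 64b + 8c + d = -2866
Solving the system yields a = -5, b = -4, c = -6, d = -2.
So q(u) = -5u^3 - 4u^2 - 6u - 2.
Check: q(4) = -410. ✓

q(u) = -5u^3 - 4u^2 - 6u - 2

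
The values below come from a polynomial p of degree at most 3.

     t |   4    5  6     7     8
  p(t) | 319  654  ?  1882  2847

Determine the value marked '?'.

On equispaced nodes a degree-3 polynomial has vanishing fourth forward difference, so
  p(4) - 4·p(5) + 6·p(6) - 4·p(7) + p(8) = 0.
Substituting the known values and solving for p(6):
  6·p(6) = 6978
  p(6) = 1163.

1163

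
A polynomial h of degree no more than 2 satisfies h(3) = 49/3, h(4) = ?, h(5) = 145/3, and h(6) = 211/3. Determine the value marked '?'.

On equispaced nodes a degree-2 polynomial has vanishing third forward difference, so
  - h(3) + 3·h(4) - 3·h(5) + h(6) = 0.
Substituting the known values and solving for h(4):
  3·h(4) = 91
  h(4) = 91/3.

91/3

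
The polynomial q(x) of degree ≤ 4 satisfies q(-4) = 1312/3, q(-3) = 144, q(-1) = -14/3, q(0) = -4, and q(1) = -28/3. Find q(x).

Write q(x) = ax^4 + bx^3 + cx^2 + dx + e. Substituting each data point gives a linear system:
  256a - 64b + 16c - 4d + e = 1312/3
  81a - 27b + 9c - 3d + e = 144
  a - b + c - d + e = -14/3
  e = -4
  a + b + c + d + e = -28/3
Solving the system yields a = 1, b = -4, c = -4, d = 5/3, e = -4.
So q(x) = x^4 - 4x^3 - 4x^2 + (5/3)x - 4.
Check: q(-1) = -14/3. ✓

q(x) = x^4 - 4x^3 - 4x^2 + (5/3)x - 4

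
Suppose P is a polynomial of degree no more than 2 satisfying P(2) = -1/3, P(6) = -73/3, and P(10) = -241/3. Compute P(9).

Using the Lagrange interpolation formula with nodes 2, 6, 10:
  L_0(t) = (t - 6)(t - 10) / 32
  L_1(t) = (t - 2)(t - 10) / -16
  L_2(t) = (t - 2)(t - 6) / 32
Then P(t) = -1/3·L_0(t) - 73/3·L_1(t) - 241/3·L_2(t).
Expanding and collecting terms gives P(t) = -t² + 2t - 1/3.
Evaluating at t = 9: P(9) = -190/3.

-190/3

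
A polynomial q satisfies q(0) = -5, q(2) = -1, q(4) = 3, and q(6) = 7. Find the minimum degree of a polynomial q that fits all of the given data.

Forward differences of the values at t = 0, 2, 4, 6:
  q  : -5  -1  3  7
  Δ  : 4  4  4
  Δ^2: 0  0
  Δ^3: 0
The first differences are constant (4) and nonzero, while all higher differences vanish, so the minimal degree is 1.

1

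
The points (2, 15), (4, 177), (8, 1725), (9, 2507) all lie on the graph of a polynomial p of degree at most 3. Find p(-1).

-3

Write p(x) = ax^3 + bx^2 + cx + d. Substituting each data point gives a linear system:
  8a + 4b + 2c + d = 15
  64a + 16b + 4c + d = 177
  512a + 64b + 8c + d = 1725
  729a + 81b + 9c + d = 2507
Solving the system yields a = 4, b = -5, c = -1, d = 5.
So p(x) = 4x^3 - 5x^2 - x + 5.
Then p(-1) = -3.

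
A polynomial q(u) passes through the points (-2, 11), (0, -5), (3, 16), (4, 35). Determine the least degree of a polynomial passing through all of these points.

2

Divided differences on the nodes -2, 0, 3, 4:
  order 0: 11  -5  16  35
  order 1: -8  7  19
  order 2: 3  3
  order 3: 0
The order-2 divided differences are all 3 (nonzero) and every higher order vanishes, so the data lies on a polynomial of degree exactly 2.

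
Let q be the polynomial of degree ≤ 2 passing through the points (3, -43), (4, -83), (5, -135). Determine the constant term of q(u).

5

Write q(u) = au^2 + bu + c. Substituting each data point gives a linear system:
  9a + 3b + c = -43
  16a + 4b + c = -83
  25a + 5b + c = -135
Solving the system yields a = -6, b = 2, c = 5.
So q(u) = -6u² + 2u + 5.
The constant term is 5.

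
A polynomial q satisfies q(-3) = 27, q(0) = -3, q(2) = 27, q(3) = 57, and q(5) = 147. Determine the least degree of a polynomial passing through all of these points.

2

Divided differences on the nodes -3, 0, 2, 3, 5:
  order 0: 27  -3  27  57  147
  order 1: -10  15  30  45
  order 2: 5  5  5
  order 3: 0  0
  order 4: 0
The order-2 divided differences are all 5 (nonzero) and every higher order vanishes, so the data lies on a polynomial of degree exactly 2.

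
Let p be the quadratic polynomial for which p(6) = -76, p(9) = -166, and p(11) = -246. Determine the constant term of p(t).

-4

Write p(t) = at^2 + bt + c. Substituting each data point gives a linear system:
  36a + 6b + c = -76
  81a + 9b + c = -166
  121a + 11b + c = -246
Solving the system yields a = -2, b = 0, c = -4.
So p(t) = -2t^2 - 4.
The constant term is -4.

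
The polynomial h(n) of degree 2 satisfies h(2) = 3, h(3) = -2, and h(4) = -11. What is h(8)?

Write h(n) = an^2 + bn + c. Substituting each data point gives a linear system:
  4a + 2b + c = 3
  9a + 3b + c = -2
  16a + 4b + c = -11
Solving the system yields a = -2, b = 5, c = 1.
So h(n) = -2n^2 + 5n + 1.
Then h(8) = -87.

-87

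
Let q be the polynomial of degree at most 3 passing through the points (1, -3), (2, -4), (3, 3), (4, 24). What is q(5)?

65

Forward differences of the values at n = 1, 2, 3, 4:
  q  : -3  -4  3  24
  Δ  : -1  7  21
  Δ^2: 8  14
  Δ^3: 6
The third differences are constant, confirming degree 3.
Interpolating (Newton forward form) and evaluating at n = 5 gives q(5) = 65.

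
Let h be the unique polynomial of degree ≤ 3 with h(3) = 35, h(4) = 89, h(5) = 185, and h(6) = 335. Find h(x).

h(x) = 2x^3 - 3x^2 + x + 5

Write h(x) = ax^3 + bx^2 + cx + d. Substituting each data point gives a linear system:
  27a + 9b + 3c + d = 35
  64a + 16b + 4c + d = 89
  125a + 25b + 5c + d = 185
  216a + 36b + 6c + d = 335
Solving the system yields a = 2, b = -3, c = 1, d = 5.
So h(x) = 2x^3 - 3x^2 + x + 5.
Check: h(5) = 185. ✓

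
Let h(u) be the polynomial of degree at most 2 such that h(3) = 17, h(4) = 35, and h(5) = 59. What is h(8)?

167

Using the Lagrange interpolation formula with nodes 3, 4, 5:
  L_0(u) = (u - 4)(u - 5) / 2
  L_1(u) = (u - 3)(u - 5) / -1
  L_2(u) = (u - 3)(u - 4) / 2
Then h(u) = 17·L_0(u) + 35·L_1(u) + 59·L_2(u).
Expanding and collecting terms gives h(u) = 3u² - 3u - 1.
Evaluating at u = 8: h(8) = 167.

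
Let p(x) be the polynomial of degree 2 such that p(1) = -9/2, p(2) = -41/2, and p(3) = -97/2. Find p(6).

Using the Lagrange interpolation formula with nodes 1, 2, 3:
  L_0(x) = (x - 2)(x - 3) / 2
  L_1(x) = (x - 1)(x - 3) / -1
  L_2(x) = (x - 1)(x - 2) / 2
Then p(x) = -9/2·L_0(x) - 41/2·L_1(x) - 97/2·L_2(x).
Expanding and collecting terms gives p(x) = -6x^2 + 2x - 1/2.
Evaluating at x = 6: p(6) = -409/2.

-409/2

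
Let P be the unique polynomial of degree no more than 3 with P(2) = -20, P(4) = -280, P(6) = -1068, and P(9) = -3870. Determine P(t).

Using the Lagrange interpolation formula with nodes 2, 4, 6, 9:
  L_0(t) = (t - 4)(t - 6)(t - 9) / -56
  L_1(t) = (t - 2)(t - 6)(t - 9) / 20
  L_2(t) = (t - 2)(t - 4)(t - 9) / -24
  L_3(t) = (t - 2)(t - 4)(t - 6) / 105
Then P(t) = -20·L_0(t) - 280·L_1(t) - 1068·L_2(t) - 3870·L_3(t).
Expanding and collecting terms gives P(t) = -6t^3 + 6t^2 + 2t.
Check: P(6) = -1068. ✓

P(t) = -6t^3 + 6t^2 + 2t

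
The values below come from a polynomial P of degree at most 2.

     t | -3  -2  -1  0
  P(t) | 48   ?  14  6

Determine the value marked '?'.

28

On equispaced nodes a degree-2 polynomial has vanishing third forward difference, so
  - P(-3) + 3·P(-2) - 3·P(-1) + P(0) = 0.
Substituting the known values and solving for P(-2):
  3·P(-2) = 84
  P(-2) = 28.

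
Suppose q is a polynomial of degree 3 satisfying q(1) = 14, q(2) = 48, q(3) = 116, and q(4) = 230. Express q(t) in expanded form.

q(t) = 2t^3 + 5t^2 + 5t + 2

Write q(t) = at^3 + bt^2 + ct + d. Substituting each data point gives a linear system:
  a + b + c + d = 14
  8a + 4b + 2c + d = 48
  27a + 9b + 3c + d = 116
  64a + 16b + 4c + d = 230
Solving the system yields a = 2, b = 5, c = 5, d = 2.
So q(t) = 2t^3 + 5t^2 + 5t + 2.
Check: q(4) = 230. ✓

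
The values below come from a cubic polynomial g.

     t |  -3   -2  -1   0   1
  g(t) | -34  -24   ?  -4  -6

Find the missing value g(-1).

-12

On equispaced nodes a degree-3 polynomial has vanishing fourth forward difference, so
  g(-3) - 4·g(-2) + 6·g(-1) - 4·g(0) + g(1) = 0.
Substituting the known values and solving for g(-1):
  6·g(-1) = -72
  g(-1) = -12.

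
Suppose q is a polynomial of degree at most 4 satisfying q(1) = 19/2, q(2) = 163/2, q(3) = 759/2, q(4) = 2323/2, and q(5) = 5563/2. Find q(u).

Write q(u) = au^4 + bu^3 + cu^2 + du + e. Substituting each data point gives a linear system:
  a + b + c + d + e = 19/2
  16a + 8b + 4c + 2d + e = 163/2
  81a + 27b + 9c + 3d + e = 759/2
  256a + 64b + 16c + 4d + e = 2323/2
  625a + 125b + 25c + 5d + e = 5563/2
Solving the system yields a = 4, b = 3, c = -5, d = 6, e = 3/2.
So q(u) = 4u^4 + 3u^3 - 5u^2 + 6u + 3/2.
Check: q(2) = 163/2. ✓

q(u) = 4u^4 + 3u^3 - 5u^2 + 6u + 3/2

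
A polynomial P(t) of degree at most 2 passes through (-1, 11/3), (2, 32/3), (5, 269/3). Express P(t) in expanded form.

P(t) = 4t^2 - (5/3)t - 2

Using the Lagrange interpolation formula with nodes -1, 2, 5:
  L_0(t) = (t - 2)(t - 5) / 18
  L_1(t) = (t + 1)(t - 5) / -9
  L_2(t) = (t + 1)(t - 2) / 18
Then P(t) = 11/3·L_0(t) + 32/3·L_1(t) + 269/3·L_2(t).
Expanding and collecting terms gives P(t) = 4t² - (5/3)t - 2.
Check: P(5) = 269/3. ✓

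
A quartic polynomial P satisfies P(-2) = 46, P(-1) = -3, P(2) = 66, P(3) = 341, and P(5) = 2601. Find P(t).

P(t) = 4t^4 + t^3 - t^2 + t - 4

Write P(t) = at^4 + bt^3 + ct^2 + dt + e. Substituting each data point gives a linear system:
  16a - 8b + 4c - 2d + e = 46
  a - b + c - d + e = -3
  16a + 8b + 4c + 2d + e = 66
  81a + 27b + 9c + 3d + e = 341
  625a + 125b + 25c + 5d + e = 2601
Solving the system yields a = 4, b = 1, c = -1, d = 1, e = -4.
So P(t) = 4t⁴ + t³ - t² + t - 4.
Check: P(-1) = -3. ✓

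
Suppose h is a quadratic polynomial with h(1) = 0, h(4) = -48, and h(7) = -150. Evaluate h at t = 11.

Using the Lagrange interpolation formula with nodes 1, 4, 7:
  L_0(t) = (t - 4)(t - 7) / 18
  L_1(t) = (t - 1)(t - 7) / -9
  L_2(t) = (t - 1)(t - 4) / 18
Then h(t) = 0·L_0(t) - 48·L_1(t) - 150·L_2(t).
Expanding and collecting terms gives h(t) = -3t² - t + 4.
Evaluating at t = 11: h(11) = -370.

-370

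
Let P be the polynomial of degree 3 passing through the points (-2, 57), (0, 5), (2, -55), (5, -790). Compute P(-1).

Write P(n) = an^3 + bn^2 + cn + d. Substituting each data point gives a linear system:
  -8a + 4b - 2c + d = 57
  d = 5
  8a + 4b + 2c + d = -55
  125a + 25b + 5c + d = -790
Solving the system yields a = -6, b = -1, c = -4, d = 5.
So P(n) = -6n^3 - n^2 - 4n + 5.
Then P(-1) = 14.

14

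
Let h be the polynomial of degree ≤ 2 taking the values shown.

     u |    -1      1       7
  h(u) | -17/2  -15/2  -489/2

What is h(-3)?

Using the Lagrange interpolation formula with nodes -1, 1, 7:
  L_0(u) = (u - 1)(u - 7) / 16
  L_1(u) = (u + 1)(u - 7) / -12
  L_2(u) = (u + 1)(u - 1) / 48
Then h(u) = -17/2·L_0(u) - 15/2·L_1(u) - 489/2·L_2(u).
Expanding and collecting terms gives h(u) = -5u^2 + (1/2)u - 3.
Evaluating at u = -3: h(-3) = -99/2.

-99/2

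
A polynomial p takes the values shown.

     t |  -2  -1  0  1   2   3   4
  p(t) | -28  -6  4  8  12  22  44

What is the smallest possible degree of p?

3

Forward differences of the values at t = -2, -1, 0, 1, 2, 3, 4:
  p  : -28  -6  4  8  12  22  44
  Δ  : 22  10  4  4  10  22
  Δ^2: -12  -6  0  6  12
  Δ^3: 6  6  6  6
  Δ^4: 0  0  0
  Δ^5: 0  0
  Δ^6: 0
The third differences are constant (6) and nonzero, while all higher differences vanish, so the minimal degree is 3.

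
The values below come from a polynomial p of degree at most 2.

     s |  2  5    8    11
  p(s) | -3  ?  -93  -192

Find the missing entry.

-30

On equispaced nodes a degree-2 polynomial has vanishing third forward difference, so
  - p(2) + 3·p(5) - 3·p(8) + p(11) = 0.
Substituting the known values and solving for p(5):
  3·p(5) = -90
  p(5) = -30.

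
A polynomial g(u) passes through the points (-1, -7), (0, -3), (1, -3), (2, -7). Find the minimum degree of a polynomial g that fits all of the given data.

Forward differences of the values at u = -1, 0, 1, 2:
  g  : -7  -3  -3  -7
  Δ  : 4  0  -4
  Δ^2: -4  -4
  Δ^3: 0
The second differences are constant (-4) and nonzero, while all higher differences vanish, so the minimal degree is 2.

2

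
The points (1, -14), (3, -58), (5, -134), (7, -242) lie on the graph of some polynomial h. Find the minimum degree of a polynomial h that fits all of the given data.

Forward differences of the values at n = 1, 3, 5, 7:
  h  : -14  -58  -134  -242
  Δ  : -44  -76  -108
  Δ^2: -32  -32
  Δ^3: 0
The second differences are constant (-32) and nonzero, while all higher differences vanish, so the minimal degree is 2.

2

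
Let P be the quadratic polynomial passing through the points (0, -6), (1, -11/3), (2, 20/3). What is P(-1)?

Write P(n) = an^2 + bn + c. Substituting each data point gives a linear system:
  c = -6
  a + b + c = -11/3
  4a + 2b + c = 20/3
Solving the system yields a = 4, b = -5/3, c = -6.
So P(n) = 4n^2 - (5/3)n - 6.
Then P(-1) = -1/3.

-1/3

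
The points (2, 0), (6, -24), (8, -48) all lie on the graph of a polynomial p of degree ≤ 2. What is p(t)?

Write p(t) = at^2 + bt + c. Substituting each data point gives a linear system:
  4a + 2b + c = 0
  36a + 6b + c = -24
  64a + 8b + c = -48
Solving the system yields a = -1, b = 2, c = 0.
So p(t) = -t² + 2t.
Check: p(2) = 0. ✓

p(t) = -t^2 + 2t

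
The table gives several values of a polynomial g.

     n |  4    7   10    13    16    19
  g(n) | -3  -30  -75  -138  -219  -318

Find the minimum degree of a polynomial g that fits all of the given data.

2

Forward differences of the values at n = 4, 7, 10, 13, 16, 19:
  g  : -3  -30  -75  -138  -219  -318
  Δ  : -27  -45  -63  -81  -99
  Δ^2: -18  -18  -18  -18
  Δ^3: 0  0  0
  Δ^4: 0  0
  Δ^5: 0
The second differences are constant (-18) and nonzero, while all higher differences vanish, so the minimal degree is 2.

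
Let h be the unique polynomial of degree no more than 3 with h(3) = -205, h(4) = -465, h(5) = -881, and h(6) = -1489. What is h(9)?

-4825

Using the Lagrange interpolation formula with nodes 3, 4, 5, 6:
  L_0(n) = (n - 4)(n - 5)(n - 6) / -6
  L_1(n) = (n - 3)(n - 5)(n - 6) / 2
  L_2(n) = (n - 3)(n - 4)(n - 6) / -2
  L_3(n) = (n - 3)(n - 4)(n - 5) / 6
Then h(n) = -205·L_0(n) - 465·L_1(n) - 881·L_2(n) - 1489·L_3(n).
Expanding and collecting terms gives h(n) = -6n³ - 6n² + 4n - 1.
Evaluating at n = 9: h(9) = -4825.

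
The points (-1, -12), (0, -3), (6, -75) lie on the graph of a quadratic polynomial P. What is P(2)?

-3

Using the Lagrange interpolation formula with nodes -1, 0, 6:
  L_0(n) = n(n - 6) / 7
  L_1(n) = (n + 1)(n - 6) / -6
  L_2(n) = (n + 1)n / 42
Then P(n) = -12·L_0(n) - 3·L_1(n) - 75·L_2(n).
Expanding and collecting terms gives P(n) = -3n^2 + 6n - 3.
Evaluating at n = 2: P(2) = -3.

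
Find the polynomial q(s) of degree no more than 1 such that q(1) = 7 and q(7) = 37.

Using the Lagrange interpolation formula with nodes 1, 7:
  L_0(s) = (s - 7) / -6
  L_1(s) = (s - 1) / 6
Then q(s) = 7·L_0(s) + 37·L_1(s).
Expanding and collecting terms gives q(s) = 5s + 2.
Check: q(1) = 7. ✓

q(s) = 5s + 2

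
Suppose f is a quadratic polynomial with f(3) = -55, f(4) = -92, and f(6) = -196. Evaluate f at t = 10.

Using the Lagrange interpolation formula with nodes 3, 4, 6:
  L_0(t) = (t - 4)(t - 6) / 3
  L_1(t) = (t - 3)(t - 6) / -2
  L_2(t) = (t - 3)(t - 4) / 6
Then f(t) = -55·L_0(t) - 92·L_1(t) - 196·L_2(t).
Expanding and collecting terms gives f(t) = -5t^2 - 2t - 4.
Evaluating at t = 10: f(10) = -524.

-524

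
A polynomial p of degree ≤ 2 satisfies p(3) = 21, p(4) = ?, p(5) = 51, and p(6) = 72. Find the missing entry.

34

On equispaced nodes a degree-2 polynomial has vanishing third forward difference, so
  - p(3) + 3·p(4) - 3·p(5) + p(6) = 0.
Substituting the known values and solving for p(4):
  3·p(4) = 102
  p(4) = 34.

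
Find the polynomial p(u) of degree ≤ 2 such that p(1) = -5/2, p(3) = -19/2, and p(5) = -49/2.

p(u) = -u^2 + (1/2)u - 2

Using the Lagrange interpolation formula with nodes 1, 3, 5:
  L_0(u) = (u - 3)(u - 5) / 8
  L_1(u) = (u - 1)(u - 5) / -4
  L_2(u) = (u - 1)(u - 3) / 8
Then p(u) = -5/2·L_0(u) - 19/2·L_1(u) - 49/2·L_2(u).
Expanding and collecting terms gives p(u) = -u^2 + (1/2)u - 2.
Check: p(5) = -49/2. ✓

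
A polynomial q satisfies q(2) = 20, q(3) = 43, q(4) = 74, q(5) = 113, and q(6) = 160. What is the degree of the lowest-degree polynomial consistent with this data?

2

Forward differences of the values at s = 2, 3, 4, 5, 6:
  q  : 20  43  74  113  160
  Δ  : 23  31  39  47
  Δ^2: 8  8  8
  Δ^3: 0  0
  Δ^4: 0
The second differences are constant (8) and nonzero, while all higher differences vanish, so the minimal degree is 2.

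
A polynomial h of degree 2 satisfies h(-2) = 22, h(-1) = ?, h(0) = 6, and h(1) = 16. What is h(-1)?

On equispaced nodes a degree-2 polynomial has vanishing third forward difference, so
  - h(-2) + 3·h(-1) - 3·h(0) + h(1) = 0.
Substituting the known values and solving for h(-1):
  3·h(-1) = 24
  h(-1) = 8.

8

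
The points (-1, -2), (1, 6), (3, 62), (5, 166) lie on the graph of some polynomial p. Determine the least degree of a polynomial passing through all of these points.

2

Forward differences of the values at u = -1, 1, 3, 5:
  p  : -2  6  62  166
  Δ  : 8  56  104
  Δ^2: 48  48
  Δ^3: 0
The second differences are constant (48) and nonzero, while all higher differences vanish, so the minimal degree is 2.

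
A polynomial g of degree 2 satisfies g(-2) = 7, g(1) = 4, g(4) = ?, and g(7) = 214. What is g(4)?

73

The 3 known points determine the degree-2 polynomial uniquely.
Write g(s) = as^2 + bs + c. Substituting each data point gives a linear system:
  4a - 2b + c = 7
  a + b + c = 4
  49a + 7b + c = 214
Solving the system yields a = 4, b = 3, c = -3.
So g(s) = 4s² + 3s - 3.
Then g(4) = 73.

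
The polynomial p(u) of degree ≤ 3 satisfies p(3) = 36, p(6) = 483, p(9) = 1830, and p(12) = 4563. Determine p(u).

p(u) = 3u^3 - 4u^2 - 4u + 3

Using the Lagrange interpolation formula with nodes 3, 6, 9, 12:
  L_0(u) = (u - 6)(u - 9)(u - 12) / -162
  L_1(u) = (u - 3)(u - 9)(u - 12) / 54
  L_2(u) = (u - 3)(u - 6)(u - 12) / -54
  L_3(u) = (u - 3)(u - 6)(u - 9) / 162
Then p(u) = 36·L_0(u) + 483·L_1(u) + 1830·L_2(u) + 4563·L_3(u).
Expanding and collecting terms gives p(u) = 3u^3 - 4u^2 - 4u + 3.
Check: p(6) = 483. ✓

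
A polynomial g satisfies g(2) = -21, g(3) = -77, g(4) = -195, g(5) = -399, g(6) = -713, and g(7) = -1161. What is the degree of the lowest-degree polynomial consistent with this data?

Forward differences of the values at n = 2, 3, 4, 5, 6, 7:
  g  : -21  -77  -195  -399  -713  -1161
  Δ  : -56  -118  -204  -314  -448
  Δ^2: -62  -86  -110  -134
  Δ^3: -24  -24  -24
  Δ^4: 0  0
  Δ^5: 0
The third differences are constant (-24) and nonzero, while all higher differences vanish, so the minimal degree is 3.

3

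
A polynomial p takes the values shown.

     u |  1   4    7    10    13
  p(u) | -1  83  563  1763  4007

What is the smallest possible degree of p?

3

Forward differences of the values at u = 1, 4, 7, 10, 13:
  p  : -1  83  563  1763  4007
  Δ  : 84  480  1200  2244
  Δ^2: 396  720  1044
  Δ^3: 324  324
  Δ^4: 0
The third differences are constant (324) and nonzero, while all higher differences vanish, so the minimal degree is 3.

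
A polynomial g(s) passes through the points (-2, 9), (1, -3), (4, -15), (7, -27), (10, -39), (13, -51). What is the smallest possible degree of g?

1

Forward differences of the values at s = -2, 1, 4, 7, 10, 13:
  g  : 9  -3  -15  -27  -39  -51
  Δ  : -12  -12  -12  -12  -12
  Δ^2: 0  0  0  0
  Δ^3: 0  0  0
  Δ^4: 0  0
  Δ^5: 0
The first differences are constant (-12) and nonzero, while all higher differences vanish, so the minimal degree is 1.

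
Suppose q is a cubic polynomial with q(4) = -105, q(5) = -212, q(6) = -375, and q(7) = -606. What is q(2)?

Forward differences of the values at n = 4, 5, 6, 7:
  q  : -105  -212  -375  -606
  Δ  : -107  -163  -231
  Δ^2: -56  -68
  Δ^3: -12
The third differences are constant, confirming degree 3.
Interpolating (Newton forward form) and evaluating at n = 2 gives q(2) = -11.

-11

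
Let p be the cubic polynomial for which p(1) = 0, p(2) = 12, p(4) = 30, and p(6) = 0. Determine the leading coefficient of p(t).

-1

Write p(t) = at^3 + bt^2 + ct + d. Substituting each data point gives a linear system:
  a + b + c + d = 0
  8a + 4b + 2c + d = 12
  64a + 16b + 4c + d = 30
  216a + 36b + 6c + d = 0
Solving the system yields a = -1, b = 6, c = 1, d = -6.
So p(t) = -t^3 + 6t^2 + t - 6.
The leading coefficient is -1.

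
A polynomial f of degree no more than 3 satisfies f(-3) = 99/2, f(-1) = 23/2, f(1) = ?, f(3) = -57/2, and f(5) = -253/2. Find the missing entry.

On equispaced nodes a degree-3 polynomial has vanishing fourth forward difference, so
  f(-3) - 4·f(-1) + 6·f(1) - 4·f(3) + f(5) = 0.
Substituting the known values and solving for f(1):
  6·f(1) = 9
  f(1) = 3/2.

3/2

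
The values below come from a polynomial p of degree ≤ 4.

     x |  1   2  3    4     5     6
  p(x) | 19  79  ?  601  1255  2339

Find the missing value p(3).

245

The 5 known points determine the degree-4 polynomial uniquely.
Write p(x) = ax^4 + bx^3 + cx^2 + dx + e. Substituting each data point gives a linear system:
  a + b + c + d + e = 19
  16a + 8b + 4c + 2d + e = 79
  256a + 64b + 16c + 4d + e = 601
  625a + 125b + 25c + 5d + e = 1255
  1296a + 216b + 36c + 6d + e = 2339
Solving the system yields a = 1, b = 4, c = 4, d = 5, e = 5.
So p(x) = x^4 + 4x^3 + 4x^2 + 5x + 5.
Then p(3) = 245.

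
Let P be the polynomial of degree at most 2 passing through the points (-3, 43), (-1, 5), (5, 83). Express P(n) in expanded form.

P(n) = 4n^2 - 3n - 2

Using the Lagrange interpolation formula with nodes -3, -1, 5:
  L_0(n) = (n + 1)(n - 5) / 16
  L_1(n) = (n + 3)(n - 5) / -12
  L_2(n) = (n + 3)(n + 1) / 48
Then P(n) = 43·L_0(n) + 5·L_1(n) + 83·L_2(n).
Expanding and collecting terms gives P(n) = 4n^2 - 3n - 2.
Check: P(-3) = 43. ✓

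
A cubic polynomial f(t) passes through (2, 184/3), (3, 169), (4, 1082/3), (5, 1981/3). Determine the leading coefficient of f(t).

Write f(t) = at^3 + bt^2 + ct + d. Substituting each data point gives a linear system:
  8a + 4b + 2c + d = 184/3
  27a + 9b + 3c + d = 169
  64a + 16b + 4c + d = 1082/3
  125a + 25b + 5c + d = 1981/3
Solving the system yields a = 4, b = 6, c = 5/3, d = 2.
So f(t) = 4t³ + 6t² + (5/3)t + 2.
The leading coefficient is 4.

4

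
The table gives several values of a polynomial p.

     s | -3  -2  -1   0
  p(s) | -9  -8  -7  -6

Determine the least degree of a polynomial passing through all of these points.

Forward differences of the values at s = -3, -2, -1, 0:
  p  : -9  -8  -7  -6
  Δ  : 1  1  1
  Δ^2: 0  0
  Δ^3: 0
The first differences are constant (1) and nonzero, while all higher differences vanish, so the minimal degree is 1.

1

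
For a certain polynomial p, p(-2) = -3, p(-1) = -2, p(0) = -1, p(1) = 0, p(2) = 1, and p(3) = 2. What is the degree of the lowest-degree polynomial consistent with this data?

Forward differences of the values at u = -2, -1, 0, 1, 2, 3:
  p  : -3  -2  -1  0  1  2
  Δ  : 1  1  1  1  1
  Δ^2: 0  0  0  0
  Δ^3: 0  0  0
  Δ^4: 0  0
  Δ^5: 0
The first differences are constant (1) and nonzero, while all higher differences vanish, so the minimal degree is 1.

1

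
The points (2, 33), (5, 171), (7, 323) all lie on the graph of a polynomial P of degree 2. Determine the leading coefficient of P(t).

Write P(t) = at^2 + bt + c. Substituting each data point gives a linear system:
  4a + 2b + c = 33
  25a + 5b + c = 171
  49a + 7b + c = 323
Solving the system yields a = 6, b = 4, c = 1.
So P(t) = 6t² + 4t + 1.
The leading coefficient is 6.

6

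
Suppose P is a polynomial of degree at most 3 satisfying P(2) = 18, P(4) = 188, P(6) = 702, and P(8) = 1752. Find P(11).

Using the Lagrange interpolation formula with nodes 2, 4, 6, 8:
  L_0(x) = (x - 4)(x - 6)(x - 8) / -48
  L_1(x) = (x - 2)(x - 6)(x - 8) / 16
  L_2(x) = (x - 2)(x - 4)(x - 8) / -16
  L_3(x) = (x - 2)(x - 4)(x - 6) / 48
Then P(x) = 18·L_0(x) + 188·L_1(x) + 702·L_2(x) + 1752·L_3(x).
Expanding and collecting terms gives P(x) = 4x^3 - 5x^2 + 3x.
Evaluating at x = 11: P(11) = 4752.

4752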